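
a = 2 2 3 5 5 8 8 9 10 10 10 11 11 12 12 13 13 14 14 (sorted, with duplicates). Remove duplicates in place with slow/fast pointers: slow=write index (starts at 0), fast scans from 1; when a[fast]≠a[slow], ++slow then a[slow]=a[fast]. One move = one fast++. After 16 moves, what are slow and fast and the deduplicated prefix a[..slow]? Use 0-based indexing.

(s=0,f=1) a[fast]=2=a[slow] dup → fast++
(s=0,f=2) a[fast]=3≠a[slow]=2 write a[1]=3 → slow++,fast++
(s=1,f=3) a[fast]=5≠a[slow]=3 write a[2]=5 → slow++,fast++
(s=2,f=4) a[fast]=5=a[slow] dup → fast++
(s=2,f=5) a[fast]=8≠a[slow]=5 write a[3]=8 → slow++,fast++
(s=3,f=6) a[fast]=8=a[slow] dup → fast++
(s=3,f=7) a[fast]=9≠a[slow]=8 write a[4]=9 → slow++,fast++
(s=4,f=8) a[fast]=10≠a[slow]=9 write a[5]=10 → slow++,fast++
(s=5,f=9) a[fast]=10=a[slow] dup → fast++
(s=5,f=10) a[fast]=10=a[slow] dup → fast++
(s=5,f=11) a[fast]=11≠a[slow]=10 write a[6]=11 → slow++,fast++
(s=6,f=12) a[fast]=11=a[slow] dup → fast++
(s=6,f=13) a[fast]=12≠a[slow]=11 write a[7]=12 → slow++,fast++
(s=7,f=14) a[fast]=12=a[slow] dup → fast++
(s=7,f=15) a[fast]=13≠a[slow]=12 write a[8]=13 → slow++,fast++
(s=8,f=16) a[fast]=13=a[slow] dup → fast++

slow=8, fast=17, prefix=[2, 3, 5, 8, 9, 10, 11, 12, 13]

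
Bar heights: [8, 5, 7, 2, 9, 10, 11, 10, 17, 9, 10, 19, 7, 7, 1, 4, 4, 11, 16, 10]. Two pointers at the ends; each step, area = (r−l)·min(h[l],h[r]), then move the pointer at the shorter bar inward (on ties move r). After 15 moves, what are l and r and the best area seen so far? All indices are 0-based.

[0,19] min(8,10)*19=152 best=152 * → l++
[1,19] min(5,10)*18=90 best=152 → l++
[2,19] min(7,10)*17=119 best=152 → l++
[3,19] min(2,10)*16=32 best=152 → l++
[4,19] min(9,10)*15=135 best=152 → l++
[5,19] min(10,10)*14=140 best=152 → r--
[5,18] min(10,16)*13=130 best=152 → l++
[6,18] min(11,16)*12=132 best=152 → l++
[7,18] min(10,16)*11=110 best=152 → l++
[8,18] min(17,16)*10=160 best=160 * → r--
[8,17] min(17,11)*9=99 best=160 → r--
[8,16] min(17,4)*8=32 best=160 → r--
[8,15] min(17,4)*7=28 best=160 → r--
[8,14] min(17,1)*6=6 best=160 → r--
[8,13] min(17,7)*5=35 best=160 → r--

l=8, r=12, best area=160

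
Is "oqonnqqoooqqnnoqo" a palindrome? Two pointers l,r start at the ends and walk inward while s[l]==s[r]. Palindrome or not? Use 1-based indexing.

palindrome

l=1 r=17: 'o'=='o', l++,r--
l=2 r=16: 'q'=='q', l++,r--
l=3 r=15: 'o'=='o', l++,r--
l=4 r=14: 'n'=='n', l++,r--
l=5 r=13: 'n'=='n', l++,r--
l=6 r=12: 'q'=='q', l++,r--
l=7 r=11: 'q'=='q', l++,r--
l=8 r=10: 'o'=='o', l++,r--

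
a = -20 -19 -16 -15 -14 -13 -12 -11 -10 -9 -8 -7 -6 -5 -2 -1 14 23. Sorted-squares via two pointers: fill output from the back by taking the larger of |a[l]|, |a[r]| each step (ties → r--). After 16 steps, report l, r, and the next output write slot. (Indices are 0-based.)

l=14, r=15, next write slot=1

[0,17] |-20|<=|23| out[17]=529 → r--
[0,16] |-20|>|14| out[16]=400 → l++
[1,16] |-19|>|14| out[15]=361 → l++
[2,16] |-16|>|14| out[14]=256 → l++
[3,16] |-15|>|14| out[13]=225 → l++
[4,16] |-14|<=|14| out[12]=196 → r--
[4,15] |-14|>|-1| out[11]=196 → l++
[5,15] |-13|>|-1| out[10]=169 → l++
[6,15] |-12|>|-1| out[9]=144 → l++
[7,15] |-11|>|-1| out[8]=121 → l++
[8,15] |-10|>|-1| out[7]=100 → l++
[9,15] |-9|>|-1| out[6]=81 → l++
[10,15] |-8|>|-1| out[5]=64 → l++
[11,15] |-7|>|-1| out[4]=49 → l++
[12,15] |-6|>|-1| out[3]=36 → l++
[13,15] |-5|>|-1| out[2]=25 → l++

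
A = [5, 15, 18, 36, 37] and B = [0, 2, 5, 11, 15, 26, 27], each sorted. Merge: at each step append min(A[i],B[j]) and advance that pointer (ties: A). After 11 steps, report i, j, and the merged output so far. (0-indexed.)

i=4, j=7, merged so far=[0, 2, 5, 5, 11, 15, 15, 18, 26, 27, 36]

i=0 j=0: A[i]=5>B[j]=0 take 0, j++
i=0 j=1: A[i]=5>B[j]=2 take 2, j++
i=0 j=2: A[i]=5<=B[j]=5 take 5, i++
i=1 j=2: A[i]=15>B[j]=5 take 5, j++
i=1 j=3: A[i]=15>B[j]=11 take 11, j++
i=1 j=4: A[i]=15<=B[j]=15 take 15, i++
i=2 j=4: A[i]=18>B[j]=15 take 15, j++
i=2 j=5: A[i]=18<=B[j]=26 take 18, i++
i=3 j=5: A[i]=36>B[j]=26 take 26, j++
i=3 j=6: A[i]=36>B[j]=27 take 27, j++
i=3 j=7: B done, take A[i]=36, i++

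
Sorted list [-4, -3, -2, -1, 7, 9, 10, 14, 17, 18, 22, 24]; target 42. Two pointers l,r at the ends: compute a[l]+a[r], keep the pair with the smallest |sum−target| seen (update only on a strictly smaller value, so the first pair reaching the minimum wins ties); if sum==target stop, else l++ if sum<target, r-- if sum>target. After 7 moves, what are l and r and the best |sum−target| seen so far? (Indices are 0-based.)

[0,11] -4+24=20 d=22 * → l++
[1,11] -3+24=21 d=21 * → l++
[2,11] -2+24=22 d=20 * → l++
[3,11] -1+24=23 d=19 * → l++
[4,11] 7+24=31 d=11 * → l++
[5,11] 9+24=33 d=9 * → l++
[6,11] 10+24=34 d=8 * → l++

l=7, r=11, best |Δ|=8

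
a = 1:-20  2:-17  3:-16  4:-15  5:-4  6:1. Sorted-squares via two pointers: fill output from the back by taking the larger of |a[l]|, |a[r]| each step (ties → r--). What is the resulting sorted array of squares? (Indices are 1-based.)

[1, 16, 225, 256, 289, 400]

l=1 r=6: |-20|>|1| out[6]=400, l++
l=2 r=6: |-17|>|1| out[5]=289, l++
l=3 r=6: |-16|>|1| out[4]=256, l++
l=4 r=6: |-15|>|1| out[3]=225, l++
l=5 r=6: |-4|>|1| out[2]=16, l++
l=6 r=6: |1|<=|1| out[1]=1, r--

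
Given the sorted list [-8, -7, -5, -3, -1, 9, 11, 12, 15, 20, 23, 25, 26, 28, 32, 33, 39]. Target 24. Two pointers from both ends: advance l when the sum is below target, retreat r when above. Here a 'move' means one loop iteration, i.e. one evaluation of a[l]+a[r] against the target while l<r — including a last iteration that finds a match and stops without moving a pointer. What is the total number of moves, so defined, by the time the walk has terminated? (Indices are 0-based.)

l=0 r=16: -8+39=31 >24, r--
l=0 r=15: -8+33=25 >24, r--
l=0 r=14: -8+32=24, found

3 moves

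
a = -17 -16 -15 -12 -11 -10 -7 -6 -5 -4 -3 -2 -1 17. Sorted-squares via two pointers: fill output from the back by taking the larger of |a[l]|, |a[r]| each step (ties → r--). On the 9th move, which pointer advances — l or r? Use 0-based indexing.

l

l=0 r=13: |-17|<=|17| out[13]=289, r--
l=0 r=12: |-17|>|-1| out[12]=289, l++
l=1 r=12: |-16|>|-1| out[11]=256, l++
l=2 r=12: |-15|>|-1| out[10]=225, l++
l=3 r=12: |-12|>|-1| out[9]=144, l++
l=4 r=12: |-11|>|-1| out[8]=121, l++
l=5 r=12: |-10|>|-1| out[7]=100, l++
l=6 r=12: |-7|>|-1| out[6]=49, l++
l=7 r=12: |-6|>|-1| out[5]=36, l++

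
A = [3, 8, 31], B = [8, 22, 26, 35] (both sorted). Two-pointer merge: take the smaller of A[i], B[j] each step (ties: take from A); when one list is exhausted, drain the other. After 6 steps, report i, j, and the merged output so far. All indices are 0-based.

i=0 j=0: A[i]=3<=B[j]=8 take 3, i++
i=1 j=0: A[i]=8<=B[j]=8 take 8, i++
i=2 j=0: A[i]=31>B[j]=8 take 8, j++
i=2 j=1: A[i]=31>B[j]=22 take 22, j++
i=2 j=2: A[i]=31>B[j]=26 take 26, j++
i=2 j=3: A[i]=31<=B[j]=35 take 31, i++

i=3, j=3, merged so far=[3, 8, 8, 22, 26, 31]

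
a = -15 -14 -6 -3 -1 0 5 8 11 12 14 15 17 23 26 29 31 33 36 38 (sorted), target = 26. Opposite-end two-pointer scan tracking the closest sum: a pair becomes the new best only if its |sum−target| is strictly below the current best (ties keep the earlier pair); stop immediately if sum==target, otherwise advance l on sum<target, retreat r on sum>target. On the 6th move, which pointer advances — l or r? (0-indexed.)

l=0 r=19: -15+38=23 d=3 *, l++
l=1 r=19: -14+38=24 d=2 *, l++
l=2 r=19: -6+38=32 d=6, r--
l=2 r=18: -6+36=30 d=4, r--
l=2 r=17: -6+33=27 d=1 *, r--
l=2 r=16: -6+31=25 d=1, l++

l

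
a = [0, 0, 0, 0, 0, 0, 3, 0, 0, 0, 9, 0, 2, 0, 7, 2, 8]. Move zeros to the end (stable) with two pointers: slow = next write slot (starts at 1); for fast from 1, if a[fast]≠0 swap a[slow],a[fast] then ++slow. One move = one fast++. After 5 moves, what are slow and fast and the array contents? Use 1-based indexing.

slow=1 fast=1: a[fast]=0, fast++
slow=1 fast=2: a[fast]=0, fast++
slow=1 fast=3: a[fast]=0, fast++
slow=1 fast=4: a[fast]=0, fast++
slow=1 fast=5: a[fast]=0, fast++

slow=1, fast=6, a=[0, 0, 0, 0, 0, 0, 3, 0, 0, 0, 9, 0, 2, 0, 7, 2, 8]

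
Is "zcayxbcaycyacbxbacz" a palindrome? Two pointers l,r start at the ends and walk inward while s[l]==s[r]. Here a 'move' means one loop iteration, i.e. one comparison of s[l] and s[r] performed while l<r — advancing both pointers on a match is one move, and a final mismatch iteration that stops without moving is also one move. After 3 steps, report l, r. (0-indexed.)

l=0 r=18: 'z'=='z', l++,r--
l=1 r=17: 'c'=='c', l++,r--
l=2 r=16: 'a'=='a', l++,r--

l=3, r=15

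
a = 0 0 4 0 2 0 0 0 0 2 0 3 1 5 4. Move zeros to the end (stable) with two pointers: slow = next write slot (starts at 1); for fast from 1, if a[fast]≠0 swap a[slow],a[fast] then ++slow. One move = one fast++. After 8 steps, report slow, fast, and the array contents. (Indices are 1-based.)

slow=1 fast=1: a[fast]=0, fast++
slow=1 fast=2: a[fast]=0, fast++
slow=1 fast=3: a[fast]=4≠0 swap→a[1]=4, slow++,fast++
slow=2 fast=4: a[fast]=0, fast++
slow=2 fast=5: a[fast]=2≠0 swap→a[2]=2, slow++,fast++
slow=3 fast=6: a[fast]=0, fast++
slow=3 fast=7: a[fast]=0, fast++
slow=3 fast=8: a[fast]=0, fast++

slow=3, fast=9, a=[4, 2, 0, 0, 0, 0, 0, 0, 0, 2, 0, 3, 1, 5, 4]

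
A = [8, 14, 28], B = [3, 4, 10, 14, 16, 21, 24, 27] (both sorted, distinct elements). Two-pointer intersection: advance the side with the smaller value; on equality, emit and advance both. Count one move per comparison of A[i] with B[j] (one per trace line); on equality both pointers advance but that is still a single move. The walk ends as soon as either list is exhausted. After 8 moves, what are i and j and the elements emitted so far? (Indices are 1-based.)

i=1 j=1: 8>3, j++
i=1 j=2: 8>4, j++
i=1 j=3: 8<10, i++
i=2 j=3: 14>10, j++
i=2 j=4: 14==14 emit, i++,j++
i=3 j=5: 28>16, j++
i=3 j=6: 28>21, j++
i=3 j=7: 28>24, j++

i=3, j=8, emitted=[14]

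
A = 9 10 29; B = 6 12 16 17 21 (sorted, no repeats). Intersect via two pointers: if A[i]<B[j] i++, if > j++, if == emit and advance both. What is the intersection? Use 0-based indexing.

intersection = []

i=0 j=0: 9>6, j++
i=0 j=1: 9<12, i++
i=1 j=1: 10<12, i++
i=2 j=1: 29>12, j++
i=2 j=2: 29>16, j++
i=2 j=3: 29>17, j++
i=2 j=4: 29>21, j++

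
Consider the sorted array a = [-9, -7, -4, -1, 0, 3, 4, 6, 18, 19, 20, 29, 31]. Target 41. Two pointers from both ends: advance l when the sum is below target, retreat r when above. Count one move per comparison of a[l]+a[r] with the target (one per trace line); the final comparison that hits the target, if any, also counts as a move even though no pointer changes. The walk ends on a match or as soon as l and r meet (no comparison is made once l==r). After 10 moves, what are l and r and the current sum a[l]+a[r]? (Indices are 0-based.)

l=8, r=10, sum=38

l=0 r=12: -9+31=22 <41, l++
l=1 r=12: -7+31=24 <41, l++
l=2 r=12: -4+31=27 <41, l++
l=3 r=12: -1+31=30 <41, l++
l=4 r=12: 0+31=31 <41, l++
l=5 r=12: 3+31=34 <41, l++
l=6 r=12: 4+31=35 <41, l++
l=7 r=12: 6+31=37 <41, l++
l=8 r=12: 18+31=49 >41, r--
l=8 r=11: 18+29=47 >41, r--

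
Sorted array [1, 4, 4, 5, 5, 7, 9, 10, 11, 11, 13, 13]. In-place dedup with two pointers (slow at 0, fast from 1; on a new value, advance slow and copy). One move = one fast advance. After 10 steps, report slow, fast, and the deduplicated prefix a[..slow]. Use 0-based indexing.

slow=7, fast=11, prefix=[1, 4, 5, 7, 9, 10, 11, 13]

(s=0,f=1) a[fast]=4≠a[slow]=1 write a[1]=4 → slow++,fast++
(s=1,f=2) a[fast]=4=a[slow] dup → fast++
(s=1,f=3) a[fast]=5≠a[slow]=4 write a[2]=5 → slow++,fast++
(s=2,f=4) a[fast]=5=a[slow] dup → fast++
(s=2,f=5) a[fast]=7≠a[slow]=5 write a[3]=7 → slow++,fast++
(s=3,f=6) a[fast]=9≠a[slow]=7 write a[4]=9 → slow++,fast++
(s=4,f=7) a[fast]=10≠a[slow]=9 write a[5]=10 → slow++,fast++
(s=5,f=8) a[fast]=11≠a[slow]=10 write a[6]=11 → slow++,fast++
(s=6,f=9) a[fast]=11=a[slow] dup → fast++
(s=6,f=10) a[fast]=13≠a[slow]=11 write a[7]=13 → slow++,fast++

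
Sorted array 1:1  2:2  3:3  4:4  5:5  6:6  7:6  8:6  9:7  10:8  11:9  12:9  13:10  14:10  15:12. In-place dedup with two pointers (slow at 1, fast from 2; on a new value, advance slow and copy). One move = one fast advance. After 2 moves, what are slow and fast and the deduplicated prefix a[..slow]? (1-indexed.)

(s=1,f=2) a[fast]=2≠a[slow]=1 write a[2]=2 → slow++,fast++
(s=2,f=3) a[fast]=3≠a[slow]=2 write a[3]=3 → slow++,fast++

slow=3, fast=4, prefix=[1, 2, 3]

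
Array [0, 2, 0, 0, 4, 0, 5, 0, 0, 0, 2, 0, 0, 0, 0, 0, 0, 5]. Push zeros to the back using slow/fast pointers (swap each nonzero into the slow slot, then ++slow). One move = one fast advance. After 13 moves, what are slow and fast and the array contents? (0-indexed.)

slow=0 fast=0: a[fast]=0, fast++
slow=0 fast=1: a[fast]=2≠0 swap→a[0]=2, slow++,fast++
slow=1 fast=2: a[fast]=0, fast++
slow=1 fast=3: a[fast]=0, fast++
slow=1 fast=4: a[fast]=4≠0 swap→a[1]=4, slow++,fast++
slow=2 fast=5: a[fast]=0, fast++
slow=2 fast=6: a[fast]=5≠0 swap→a[2]=5, slow++,fast++
slow=3 fast=7: a[fast]=0, fast++
slow=3 fast=8: a[fast]=0, fast++
slow=3 fast=9: a[fast]=0, fast++
slow=3 fast=10: a[fast]=2≠0 swap→a[3]=2, slow++,fast++
slow=4 fast=11: a[fast]=0, fast++
slow=4 fast=12: a[fast]=0, fast++

slow=4, fast=13, a=[2, 4, 5, 2, 0, 0, 0, 0, 0, 0, 0, 0, 0, 0, 0, 0, 0, 5]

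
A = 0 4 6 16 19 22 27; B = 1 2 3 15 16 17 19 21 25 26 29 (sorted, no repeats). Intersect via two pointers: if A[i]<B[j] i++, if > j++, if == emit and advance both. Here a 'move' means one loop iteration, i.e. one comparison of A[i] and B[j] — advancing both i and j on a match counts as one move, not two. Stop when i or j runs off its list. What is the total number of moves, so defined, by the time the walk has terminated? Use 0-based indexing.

15 moves

i=0 j=0: 0<1, i++
i=1 j=0: 4>1, j++
i=1 j=1: 4>2, j++
i=1 j=2: 4>3, j++
i=1 j=3: 4<15, i++
i=2 j=3: 6<15, i++
i=3 j=3: 16>15, j++
i=3 j=4: 16==16 emit, i++,j++
i=4 j=5: 19>17, j++
i=4 j=6: 19==19 emit, i++,j++
i=5 j=7: 22>21, j++
i=5 j=8: 22<25, i++
i=6 j=8: 27>25, j++
i=6 j=9: 27>26, j++
i=6 j=10: 27<29, i++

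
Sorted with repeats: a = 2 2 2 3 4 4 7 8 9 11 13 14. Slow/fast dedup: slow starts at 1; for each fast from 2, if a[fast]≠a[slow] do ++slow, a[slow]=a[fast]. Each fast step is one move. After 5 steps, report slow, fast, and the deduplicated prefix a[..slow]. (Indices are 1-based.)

slow=3, fast=7, prefix=[2, 3, 4]

slow=1 fast=2: a[fast]=2=a[slow] dup, fast++
slow=1 fast=3: a[fast]=2=a[slow] dup, fast++
slow=1 fast=4: a[fast]=3≠a[slow]=2 write a[2]=3, slow++,fast++
slow=2 fast=5: a[fast]=4≠a[slow]=3 write a[3]=4, slow++,fast++
slow=3 fast=6: a[fast]=4=a[slow] dup, fast++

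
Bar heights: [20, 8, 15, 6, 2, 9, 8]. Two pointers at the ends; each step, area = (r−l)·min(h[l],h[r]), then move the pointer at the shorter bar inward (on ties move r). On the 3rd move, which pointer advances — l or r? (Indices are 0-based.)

[0,6] min(20,8)*6=48 best=48 * → r--
[0,5] min(20,9)*5=45 best=48 → r--
[0,4] min(20,2)*4=8 best=48 → r--

r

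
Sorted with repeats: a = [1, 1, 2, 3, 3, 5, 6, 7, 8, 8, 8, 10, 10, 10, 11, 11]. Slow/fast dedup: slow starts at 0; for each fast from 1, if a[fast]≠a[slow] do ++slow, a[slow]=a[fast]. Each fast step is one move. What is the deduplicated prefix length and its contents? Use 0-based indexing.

(s=0,f=1) a[fast]=1=a[slow] dup → fast++
(s=0,f=2) a[fast]=2≠a[slow]=1 write a[1]=2 → slow++,fast++
(s=1,f=3) a[fast]=3≠a[slow]=2 write a[2]=3 → slow++,fast++
(s=2,f=4) a[fast]=3=a[slow] dup → fast++
(s=2,f=5) a[fast]=5≠a[slow]=3 write a[3]=5 → slow++,fast++
(s=3,f=6) a[fast]=6≠a[slow]=5 write a[4]=6 → slow++,fast++
(s=4,f=7) a[fast]=7≠a[slow]=6 write a[5]=7 → slow++,fast++
(s=5,f=8) a[fast]=8≠a[slow]=7 write a[6]=8 → slow++,fast++
(s=6,f=9) a[fast]=8=a[slow] dup → fast++
(s=6,f=10) a[fast]=8=a[slow] dup → fast++
(s=6,f=11) a[fast]=10≠a[slow]=8 write a[7]=10 → slow++,fast++
(s=7,f=12) a[fast]=10=a[slow] dup → fast++
(s=7,f=13) a[fast]=10=a[slow] dup → fast++
(s=7,f=14) a[fast]=11≠a[slow]=10 write a[8]=11 → slow++,fast++
(s=8,f=15) a[fast]=11=a[slow] dup → fast++

length 9; prefix = [1, 2, 3, 5, 6, 7, 8, 10, 11]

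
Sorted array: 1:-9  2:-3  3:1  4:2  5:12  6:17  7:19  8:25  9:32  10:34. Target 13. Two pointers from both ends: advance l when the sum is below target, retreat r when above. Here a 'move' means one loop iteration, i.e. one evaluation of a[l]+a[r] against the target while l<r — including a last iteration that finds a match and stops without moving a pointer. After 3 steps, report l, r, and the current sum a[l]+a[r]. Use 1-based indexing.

[1,10] -9+34=25 >13 → r--
[1,9] -9+32=23 >13 → r--
[1,8] -9+25=16 >13 → r--

l=1, r=7, sum=10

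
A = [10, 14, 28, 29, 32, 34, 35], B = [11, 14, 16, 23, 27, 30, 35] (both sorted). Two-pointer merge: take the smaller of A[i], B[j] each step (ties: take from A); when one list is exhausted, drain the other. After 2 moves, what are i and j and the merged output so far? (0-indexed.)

i=1, j=1, merged so far=[10, 11]

[i=0,j=0] A[i]=10<=B[j]=11 take 10 → i++
[i=1,j=0] A[i]=14>B[j]=11 take 11 → j++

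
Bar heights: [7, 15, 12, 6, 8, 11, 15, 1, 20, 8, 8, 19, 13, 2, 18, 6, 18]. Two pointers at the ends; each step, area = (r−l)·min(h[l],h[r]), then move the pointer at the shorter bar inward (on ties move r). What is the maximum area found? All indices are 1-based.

[1,17] min(7,18)*16=112 best=112 * → l++
[2,17] min(15,18)*15=225 best=225 * → l++
[3,17] min(12,18)*14=168 best=225 → l++
[4,17] min(6,18)*13=78 best=225 → l++
[5,17] min(8,18)*12=96 best=225 → l++
[6,17] min(11,18)*11=121 best=225 → l++
[7,17] min(15,18)*10=150 best=225 → l++
[8,17] min(1,18)*9=9 best=225 → l++
[9,17] min(20,18)*8=144 best=225 → r--
[9,16] min(20,6)*7=42 best=225 → r--
[9,15] min(20,18)*6=108 best=225 → r--
[9,14] min(20,2)*5=10 best=225 → r--
[9,13] min(20,13)*4=52 best=225 → r--
[9,12] min(20,19)*3=57 best=225 → r--
[9,11] min(20,8)*2=16 best=225 → r--
[9,10] min(20,8)*1=8 best=225 → r--

max area = 225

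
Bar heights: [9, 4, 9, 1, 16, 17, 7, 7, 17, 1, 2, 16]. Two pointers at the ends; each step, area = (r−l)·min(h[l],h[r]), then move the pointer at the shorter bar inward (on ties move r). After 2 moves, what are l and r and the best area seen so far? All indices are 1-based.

l=1 r=12: min(9,16)*11=99 best=99 *, l++
l=2 r=12: min(4,16)*10=40 best=99, l++

l=3, r=12, best area=99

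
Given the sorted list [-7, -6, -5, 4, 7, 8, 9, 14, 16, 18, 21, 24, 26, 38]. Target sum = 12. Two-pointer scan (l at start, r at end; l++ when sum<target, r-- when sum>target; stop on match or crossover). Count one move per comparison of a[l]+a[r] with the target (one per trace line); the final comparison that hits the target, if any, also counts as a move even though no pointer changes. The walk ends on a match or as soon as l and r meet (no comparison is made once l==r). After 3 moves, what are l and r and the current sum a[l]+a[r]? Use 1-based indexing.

[1,14] -7+38=31 >12 → r--
[1,13] -7+26=19 >12 → r--
[1,12] -7+24=17 >12 → r--

l=1, r=11, sum=14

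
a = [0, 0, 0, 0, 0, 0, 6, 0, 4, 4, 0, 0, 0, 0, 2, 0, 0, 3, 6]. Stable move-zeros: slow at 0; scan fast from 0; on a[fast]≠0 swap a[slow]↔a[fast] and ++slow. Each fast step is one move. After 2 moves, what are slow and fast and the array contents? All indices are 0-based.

slow=0 fast=0: a[fast]=0, fast++
slow=0 fast=1: a[fast]=0, fast++

slow=0, fast=2, a=[0, 0, 0, 0, 0, 0, 6, 0, 4, 4, 0, 0, 0, 0, 2, 0, 0, 3, 6]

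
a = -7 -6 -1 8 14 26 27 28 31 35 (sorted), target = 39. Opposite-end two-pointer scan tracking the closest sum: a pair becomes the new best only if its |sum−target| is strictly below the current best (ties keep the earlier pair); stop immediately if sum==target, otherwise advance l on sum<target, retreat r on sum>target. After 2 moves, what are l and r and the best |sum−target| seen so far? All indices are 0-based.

l=2, r=9, best |Δ|=10

[0,9] -7+35=28 d=11 * → l++
[1,9] -6+35=29 d=10 * → l++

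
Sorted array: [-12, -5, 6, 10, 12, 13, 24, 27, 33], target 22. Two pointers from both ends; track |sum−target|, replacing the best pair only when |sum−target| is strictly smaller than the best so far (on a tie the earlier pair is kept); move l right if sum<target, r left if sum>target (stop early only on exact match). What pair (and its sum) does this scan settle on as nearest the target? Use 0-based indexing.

pair (-5, 27) with sum 22 (|Δ|=0)

l=0 r=8: -12+33=21 d=1 *, l++
l=1 r=8: -5+33=28 d=6, r--
l=1 r=7: -5+27=22 d=0 *, stop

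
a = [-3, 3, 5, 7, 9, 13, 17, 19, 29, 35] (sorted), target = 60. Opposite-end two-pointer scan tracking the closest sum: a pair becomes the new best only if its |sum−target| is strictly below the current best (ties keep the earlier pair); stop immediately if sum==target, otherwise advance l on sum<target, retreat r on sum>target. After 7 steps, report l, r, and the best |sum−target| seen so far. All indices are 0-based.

[0,9] -3+35=32 d=28 * → l++
[1,9] 3+35=38 d=22 * → l++
[2,9] 5+35=40 d=20 * → l++
[3,9] 7+35=42 d=18 * → l++
[4,9] 9+35=44 d=16 * → l++
[5,9] 13+35=48 d=12 * → l++
[6,9] 17+35=52 d=8 * → l++

l=7, r=9, best |Δ|=8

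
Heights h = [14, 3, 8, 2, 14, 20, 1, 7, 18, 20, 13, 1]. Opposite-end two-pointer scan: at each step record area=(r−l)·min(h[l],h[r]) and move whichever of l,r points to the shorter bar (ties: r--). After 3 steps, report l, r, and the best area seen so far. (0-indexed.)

l=0 r=11: min(14,1)*11=11 best=11 *, r--
l=0 r=10: min(14,13)*10=130 best=130 *, r--
l=0 r=9: min(14,20)*9=126 best=130, l++

l=1, r=9, best area=130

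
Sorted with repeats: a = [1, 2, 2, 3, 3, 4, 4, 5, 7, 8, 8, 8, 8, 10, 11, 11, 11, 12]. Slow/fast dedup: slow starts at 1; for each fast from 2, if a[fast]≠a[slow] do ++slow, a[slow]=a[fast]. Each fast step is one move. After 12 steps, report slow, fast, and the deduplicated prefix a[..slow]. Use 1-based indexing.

slow=1 fast=2: a[fast]=2≠a[slow]=1 write a[2]=2, slow++,fast++
slow=2 fast=3: a[fast]=2=a[slow] dup, fast++
slow=2 fast=4: a[fast]=3≠a[slow]=2 write a[3]=3, slow++,fast++
slow=3 fast=5: a[fast]=3=a[slow] dup, fast++
slow=3 fast=6: a[fast]=4≠a[slow]=3 write a[4]=4, slow++,fast++
slow=4 fast=7: a[fast]=4=a[slow] dup, fast++
slow=4 fast=8: a[fast]=5≠a[slow]=4 write a[5]=5, slow++,fast++
slow=5 fast=9: a[fast]=7≠a[slow]=5 write a[6]=7, slow++,fast++
slow=6 fast=10: a[fast]=8≠a[slow]=7 write a[7]=8, slow++,fast++
slow=7 fast=11: a[fast]=8=a[slow] dup, fast++
slow=7 fast=12: a[fast]=8=a[slow] dup, fast++
slow=7 fast=13: a[fast]=8=a[slow] dup, fast++

slow=7, fast=14, prefix=[1, 2, 3, 4, 5, 7, 8]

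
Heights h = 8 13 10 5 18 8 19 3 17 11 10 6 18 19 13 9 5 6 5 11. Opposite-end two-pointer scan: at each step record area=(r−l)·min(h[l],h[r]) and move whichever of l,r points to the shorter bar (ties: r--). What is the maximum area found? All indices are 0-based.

max area = 198

l=0 r=19: min(8,11)*19=152 best=152 *, l++
l=1 r=19: min(13,11)*18=198 best=198 *, r--
l=1 r=18: min(13,5)*17=85 best=198, r--
l=1 r=17: min(13,6)*16=96 best=198, r--
l=1 r=16: min(13,5)*15=75 best=198, r--
l=1 r=15: min(13,9)*14=126 best=198, r--
l=1 r=14: min(13,13)*13=169 best=198, r--
l=1 r=13: min(13,19)*12=156 best=198, l++
l=2 r=13: min(10,19)*11=110 best=198, l++
l=3 r=13: min(5,19)*10=50 best=198, l++
l=4 r=13: min(18,19)*9=162 best=198, l++
l=5 r=13: min(8,19)*8=64 best=198, l++
l=6 r=13: min(19,19)*7=133 best=198, r--
l=6 r=12: min(19,18)*6=108 best=198, r--
l=6 r=11: min(19,6)*5=30 best=198, r--
l=6 r=10: min(19,10)*4=40 best=198, r--
l=6 r=9: min(19,11)*3=33 best=198, r--
l=6 r=8: min(19,17)*2=34 best=198, r--
l=6 r=7: min(19,3)*1=3 best=198, r--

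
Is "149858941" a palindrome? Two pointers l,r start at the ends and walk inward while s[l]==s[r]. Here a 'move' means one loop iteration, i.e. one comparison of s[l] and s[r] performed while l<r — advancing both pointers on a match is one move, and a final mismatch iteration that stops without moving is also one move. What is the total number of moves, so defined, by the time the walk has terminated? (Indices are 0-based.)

l=0 r=8: '1'=='1', l++,r--
l=1 r=7: '4'=='4', l++,r--
l=2 r=6: '9'=='9', l++,r--
l=3 r=5: '8'=='8', l++,r--

4 moves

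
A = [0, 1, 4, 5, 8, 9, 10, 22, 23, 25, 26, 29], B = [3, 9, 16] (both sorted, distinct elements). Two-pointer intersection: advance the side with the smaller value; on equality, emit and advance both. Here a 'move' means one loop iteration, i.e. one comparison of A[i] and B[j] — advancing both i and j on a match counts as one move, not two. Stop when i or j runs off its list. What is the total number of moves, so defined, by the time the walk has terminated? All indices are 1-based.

i=1 j=1: 0<3, i++
i=2 j=1: 1<3, i++
i=3 j=1: 4>3, j++
i=3 j=2: 4<9, i++
i=4 j=2: 5<9, i++
i=5 j=2: 8<9, i++
i=6 j=2: 9==9 emit, i++,j++
i=7 j=3: 10<16, i++
i=8 j=3: 22>16, j++

9 moves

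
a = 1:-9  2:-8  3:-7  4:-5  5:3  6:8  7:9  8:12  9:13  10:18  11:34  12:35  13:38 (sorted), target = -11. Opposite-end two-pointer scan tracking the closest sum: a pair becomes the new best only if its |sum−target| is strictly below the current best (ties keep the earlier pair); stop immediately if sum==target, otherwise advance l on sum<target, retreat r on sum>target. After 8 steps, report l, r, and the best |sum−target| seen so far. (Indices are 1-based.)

l=1 r=13: -9+38=29 d=40 *, r--
l=1 r=12: -9+35=26 d=37 *, r--
l=1 r=11: -9+34=25 d=36 *, r--
l=1 r=10: -9+18=9 d=20 *, r--
l=1 r=9: -9+13=4 d=15 *, r--
l=1 r=8: -9+12=3 d=14 *, r--
l=1 r=7: -9+9=0 d=11 *, r--
l=1 r=6: -9+8=-1 d=10 *, r--

l=1, r=5, best |Δ|=10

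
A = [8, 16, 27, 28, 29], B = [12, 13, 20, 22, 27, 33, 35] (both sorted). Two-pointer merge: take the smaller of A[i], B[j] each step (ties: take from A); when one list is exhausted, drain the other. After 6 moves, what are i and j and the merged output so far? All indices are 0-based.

i=2, j=4, merged so far=[8, 12, 13, 16, 20, 22]

i=0 j=0: A[i]=8<=B[j]=12 take 8, i++
i=1 j=0: A[i]=16>B[j]=12 take 12, j++
i=1 j=1: A[i]=16>B[j]=13 take 13, j++
i=1 j=2: A[i]=16<=B[j]=20 take 16, i++
i=2 j=2: A[i]=27>B[j]=20 take 20, j++
i=2 j=3: A[i]=27>B[j]=22 take 22, j++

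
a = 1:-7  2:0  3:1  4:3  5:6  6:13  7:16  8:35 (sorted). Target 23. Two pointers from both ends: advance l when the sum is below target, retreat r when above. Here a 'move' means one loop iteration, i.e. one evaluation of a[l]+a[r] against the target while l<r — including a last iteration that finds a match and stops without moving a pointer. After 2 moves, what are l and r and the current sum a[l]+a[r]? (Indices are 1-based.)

[1,8] -7+35=28 >23 → r--
[1,7] -7+16=9 <23 → l++

l=2, r=7, sum=16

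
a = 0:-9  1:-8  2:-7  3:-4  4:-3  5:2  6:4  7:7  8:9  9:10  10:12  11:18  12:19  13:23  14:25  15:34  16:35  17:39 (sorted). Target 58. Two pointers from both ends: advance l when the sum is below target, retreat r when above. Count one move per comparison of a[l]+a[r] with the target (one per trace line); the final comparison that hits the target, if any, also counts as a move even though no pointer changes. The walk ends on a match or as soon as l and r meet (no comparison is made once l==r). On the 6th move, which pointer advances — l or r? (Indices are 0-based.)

l

[0,17] -9+39=30 <58 → l++
[1,17] -8+39=31 <58 → l++
[2,17] -7+39=32 <58 → l++
[3,17] -4+39=35 <58 → l++
[4,17] -3+39=36 <58 → l++
[5,17] 2+39=41 <58 → l++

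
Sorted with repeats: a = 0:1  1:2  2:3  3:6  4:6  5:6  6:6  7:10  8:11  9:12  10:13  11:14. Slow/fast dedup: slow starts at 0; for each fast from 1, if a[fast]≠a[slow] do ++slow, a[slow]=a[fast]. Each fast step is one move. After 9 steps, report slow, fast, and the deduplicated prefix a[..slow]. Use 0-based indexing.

slow=6, fast=10, prefix=[1, 2, 3, 6, 10, 11, 12]

slow=0 fast=1: a[fast]=2≠a[slow]=1 write a[1]=2, slow++,fast++
slow=1 fast=2: a[fast]=3≠a[slow]=2 write a[2]=3, slow++,fast++
slow=2 fast=3: a[fast]=6≠a[slow]=3 write a[3]=6, slow++,fast++
slow=3 fast=4: a[fast]=6=a[slow] dup, fast++
slow=3 fast=5: a[fast]=6=a[slow] dup, fast++
slow=3 fast=6: a[fast]=6=a[slow] dup, fast++
slow=3 fast=7: a[fast]=10≠a[slow]=6 write a[4]=10, slow++,fast++
slow=4 fast=8: a[fast]=11≠a[slow]=10 write a[5]=11, slow++,fast++
slow=5 fast=9: a[fast]=12≠a[slow]=11 write a[6]=12, slow++,fast++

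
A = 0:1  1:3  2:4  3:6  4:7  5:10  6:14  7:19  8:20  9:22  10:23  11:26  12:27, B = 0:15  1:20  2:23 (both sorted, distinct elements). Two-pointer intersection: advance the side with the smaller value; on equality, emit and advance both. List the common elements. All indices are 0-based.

i=0 j=0: 1<15, i++
i=1 j=0: 3<15, i++
i=2 j=0: 4<15, i++
i=3 j=0: 6<15, i++
i=4 j=0: 7<15, i++
i=5 j=0: 10<15, i++
i=6 j=0: 14<15, i++
i=7 j=0: 19>15, j++
i=7 j=1: 19<20, i++
i=8 j=1: 20==20 emit, i++,j++
i=9 j=2: 22<23, i++
i=10 j=2: 23==23 emit, i++,j++

intersection = [20, 23]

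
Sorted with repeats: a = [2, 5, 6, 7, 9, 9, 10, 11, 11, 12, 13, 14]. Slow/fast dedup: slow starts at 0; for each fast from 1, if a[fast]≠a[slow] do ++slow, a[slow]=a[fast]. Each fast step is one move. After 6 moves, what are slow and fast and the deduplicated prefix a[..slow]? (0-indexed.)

(s=0,f=1) a[fast]=5≠a[slow]=2 write a[1]=5 → slow++,fast++
(s=1,f=2) a[fast]=6≠a[slow]=5 write a[2]=6 → slow++,fast++
(s=2,f=3) a[fast]=7≠a[slow]=6 write a[3]=7 → slow++,fast++
(s=3,f=4) a[fast]=9≠a[slow]=7 write a[4]=9 → slow++,fast++
(s=4,f=5) a[fast]=9=a[slow] dup → fast++
(s=4,f=6) a[fast]=10≠a[slow]=9 write a[5]=10 → slow++,fast++

slow=5, fast=7, prefix=[2, 5, 6, 7, 9, 10]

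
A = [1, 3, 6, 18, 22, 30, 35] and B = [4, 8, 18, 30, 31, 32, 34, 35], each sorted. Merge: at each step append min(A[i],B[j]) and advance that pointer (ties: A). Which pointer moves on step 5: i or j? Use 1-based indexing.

j

[i=1,j=1] A[i]=1<=B[j]=4 take 1 → i++
[i=2,j=1] A[i]=3<=B[j]=4 take 3 → i++
[i=3,j=1] A[i]=6>B[j]=4 take 4 → j++
[i=3,j=2] A[i]=6<=B[j]=8 take 6 → i++
[i=4,j=2] A[i]=18>B[j]=8 take 8 → j++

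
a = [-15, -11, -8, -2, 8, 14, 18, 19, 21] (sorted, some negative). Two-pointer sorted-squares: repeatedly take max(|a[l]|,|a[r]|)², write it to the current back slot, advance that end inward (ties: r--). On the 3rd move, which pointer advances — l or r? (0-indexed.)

r

[0,8] |-15|<=|21| out[8]=441 → r--
[0,7] |-15|<=|19| out[7]=361 → r--
[0,6] |-15|<=|18| out[6]=324 → r--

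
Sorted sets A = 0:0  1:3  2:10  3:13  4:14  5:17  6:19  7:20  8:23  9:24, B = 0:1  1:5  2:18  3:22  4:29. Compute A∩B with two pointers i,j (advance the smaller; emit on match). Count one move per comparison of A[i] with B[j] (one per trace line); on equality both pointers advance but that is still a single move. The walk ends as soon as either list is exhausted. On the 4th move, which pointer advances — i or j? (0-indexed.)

j

i=0 j=0: 0<1, i++
i=1 j=0: 3>1, j++
i=1 j=1: 3<5, i++
i=2 j=1: 10>5, j++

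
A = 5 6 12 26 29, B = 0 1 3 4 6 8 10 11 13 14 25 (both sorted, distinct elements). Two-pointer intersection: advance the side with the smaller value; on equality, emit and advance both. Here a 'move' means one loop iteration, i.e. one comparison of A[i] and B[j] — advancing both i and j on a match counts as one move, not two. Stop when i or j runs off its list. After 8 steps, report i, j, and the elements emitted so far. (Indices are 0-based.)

[i=0,j=0] 5>0 → j++
[i=0,j=1] 5>1 → j++
[i=0,j=2] 5>3 → j++
[i=0,j=3] 5>4 → j++
[i=0,j=4] 5<6 → i++
[i=1,j=4] 6==6 emit → i++,j++
[i=2,j=5] 12>8 → j++
[i=2,j=6] 12>10 → j++

i=2, j=7, emitted=[6]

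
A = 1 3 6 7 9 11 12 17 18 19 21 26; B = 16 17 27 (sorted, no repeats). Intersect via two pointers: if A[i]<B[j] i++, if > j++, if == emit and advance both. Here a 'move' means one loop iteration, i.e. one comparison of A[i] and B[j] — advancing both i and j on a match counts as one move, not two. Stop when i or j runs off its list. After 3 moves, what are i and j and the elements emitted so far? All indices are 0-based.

i=3, j=0, emitted=[]

i=0 j=0: 1<16, i++
i=1 j=0: 3<16, i++
i=2 j=0: 6<16, i++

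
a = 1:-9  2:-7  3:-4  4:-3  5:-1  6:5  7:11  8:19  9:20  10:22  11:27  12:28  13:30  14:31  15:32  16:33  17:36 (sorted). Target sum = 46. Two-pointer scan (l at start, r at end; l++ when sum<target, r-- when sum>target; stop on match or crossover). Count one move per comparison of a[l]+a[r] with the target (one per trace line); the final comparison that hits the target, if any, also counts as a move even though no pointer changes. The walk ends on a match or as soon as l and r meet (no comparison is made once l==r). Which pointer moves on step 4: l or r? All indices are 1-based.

l=1 r=17: -9+36=27 <46, l++
l=2 r=17: -7+36=29 <46, l++
l=3 r=17: -4+36=32 <46, l++
l=4 r=17: -3+36=33 <46, l++

l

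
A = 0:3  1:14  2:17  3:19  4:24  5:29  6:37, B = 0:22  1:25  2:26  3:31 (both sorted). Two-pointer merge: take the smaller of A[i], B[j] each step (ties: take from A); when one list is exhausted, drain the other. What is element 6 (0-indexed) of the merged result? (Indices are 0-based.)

[i=0,j=0] A[i]=3<=B[j]=22 take 3 → i++
[i=1,j=0] A[i]=14<=B[j]=22 take 14 → i++
[i=2,j=0] A[i]=17<=B[j]=22 take 17 → i++
[i=3,j=0] A[i]=19<=B[j]=22 take 19 → i++
[i=4,j=0] A[i]=24>B[j]=22 take 22 → j++
[i=4,j=1] A[i]=24<=B[j]=25 take 24 → i++
[i=5,j=1] A[i]=29>B[j]=25 take 25 → j++
[i=5,j=2] A[i]=29>B[j]=26 take 26 → j++
[i=5,j=3] A[i]=29<=B[j]=31 take 29 → i++
[i=6,j=3] A[i]=37>B[j]=31 take 31 → j++
[i=6,j=4] B done, take A[i]=37 → i++

merged[6] = 25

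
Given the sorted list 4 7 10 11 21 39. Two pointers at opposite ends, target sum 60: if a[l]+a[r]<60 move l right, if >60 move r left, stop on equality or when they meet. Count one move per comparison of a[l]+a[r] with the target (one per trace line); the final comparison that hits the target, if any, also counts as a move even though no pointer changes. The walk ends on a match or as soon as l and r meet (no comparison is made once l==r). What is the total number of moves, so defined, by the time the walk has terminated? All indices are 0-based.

l=0 r=5: 4+39=43 <60, l++
l=1 r=5: 7+39=46 <60, l++
l=2 r=5: 10+39=49 <60, l++
l=3 r=5: 11+39=50 <60, l++
l=4 r=5: 21+39=60, found

5 moves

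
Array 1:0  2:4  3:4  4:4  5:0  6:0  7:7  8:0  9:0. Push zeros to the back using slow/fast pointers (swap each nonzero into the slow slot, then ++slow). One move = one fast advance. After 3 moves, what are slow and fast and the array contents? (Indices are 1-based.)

slow=3, fast=4, a=[4, 4, 0, 4, 0, 0, 7, 0, 0]

(s=1,f=1) a[fast]=0 → fast++
(s=1,f=2) a[fast]=4≠0 swap→a[1]=4 → slow++,fast++
(s=2,f=3) a[fast]=4≠0 swap→a[2]=4 → slow++,fast++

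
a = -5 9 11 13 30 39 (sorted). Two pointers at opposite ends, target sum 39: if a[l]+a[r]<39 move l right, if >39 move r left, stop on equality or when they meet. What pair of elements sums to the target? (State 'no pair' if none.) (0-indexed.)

[0,5] -5+39=34 <39 → l++
[1,5] 9+39=48 >39 → r--
[1,4] 9+30=39 → found

(9, 30)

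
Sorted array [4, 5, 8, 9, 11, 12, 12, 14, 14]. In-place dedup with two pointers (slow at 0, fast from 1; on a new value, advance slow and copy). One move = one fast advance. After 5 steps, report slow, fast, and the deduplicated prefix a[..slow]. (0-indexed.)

(s=0,f=1) a[fast]=5≠a[slow]=4 write a[1]=5 → slow++,fast++
(s=1,f=2) a[fast]=8≠a[slow]=5 write a[2]=8 → slow++,fast++
(s=2,f=3) a[fast]=9≠a[slow]=8 write a[3]=9 → slow++,fast++
(s=3,f=4) a[fast]=11≠a[slow]=9 write a[4]=11 → slow++,fast++
(s=4,f=5) a[fast]=12≠a[slow]=11 write a[5]=12 → slow++,fast++

slow=5, fast=6, prefix=[4, 5, 8, 9, 11, 12]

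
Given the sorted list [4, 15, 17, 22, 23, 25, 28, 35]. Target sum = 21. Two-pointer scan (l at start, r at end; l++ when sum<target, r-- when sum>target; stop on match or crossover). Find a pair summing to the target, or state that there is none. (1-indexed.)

l=1 r=8: 4+35=39 >21, r--
l=1 r=7: 4+28=32 >21, r--
l=1 r=6: 4+25=29 >21, r--
l=1 r=5: 4+23=27 >21, r--
l=1 r=4: 4+22=26 >21, r--
l=1 r=3: 4+17=21, found

(4, 17)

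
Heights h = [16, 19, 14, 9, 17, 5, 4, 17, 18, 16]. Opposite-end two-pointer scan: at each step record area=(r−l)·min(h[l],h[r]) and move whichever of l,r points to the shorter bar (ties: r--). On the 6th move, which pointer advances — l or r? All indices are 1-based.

r

[1,10] min(16,16)*9=144 best=144 * → r--
[1,9] min(16,18)*8=128 best=144 → l++
[2,9] min(19,18)*7=126 best=144 → r--
[2,8] min(19,17)*6=102 best=144 → r--
[2,7] min(19,4)*5=20 best=144 → r--
[2,6] min(19,5)*4=20 best=144 → r--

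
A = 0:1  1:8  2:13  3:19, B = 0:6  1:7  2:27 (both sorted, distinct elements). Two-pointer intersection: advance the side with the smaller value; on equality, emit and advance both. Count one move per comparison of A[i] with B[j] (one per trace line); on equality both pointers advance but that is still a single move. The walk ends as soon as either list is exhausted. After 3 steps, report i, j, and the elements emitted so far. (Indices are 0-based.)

i=0 j=0: 1<6, i++
i=1 j=0: 8>6, j++
i=1 j=1: 8>7, j++

i=1, j=2, emitted=[]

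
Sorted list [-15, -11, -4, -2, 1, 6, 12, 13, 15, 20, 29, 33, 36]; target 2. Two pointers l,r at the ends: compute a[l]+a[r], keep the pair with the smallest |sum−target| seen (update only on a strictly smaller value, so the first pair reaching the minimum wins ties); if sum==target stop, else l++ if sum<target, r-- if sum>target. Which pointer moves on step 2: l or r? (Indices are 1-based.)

r

[1,13] -15+36=21 d=19 * → r--
[1,12] -15+33=18 d=16 * → r--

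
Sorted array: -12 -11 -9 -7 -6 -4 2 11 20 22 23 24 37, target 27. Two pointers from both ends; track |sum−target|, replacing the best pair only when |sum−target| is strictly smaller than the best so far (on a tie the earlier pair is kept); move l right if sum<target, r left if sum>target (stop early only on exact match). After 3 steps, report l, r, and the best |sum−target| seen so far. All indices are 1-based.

l=3, r=12, best |Δ|=1

[1,13] -12+37=25 d=2 * → l++
[2,13] -11+37=26 d=1 * → l++
[3,13] -9+37=28 d=1 → r--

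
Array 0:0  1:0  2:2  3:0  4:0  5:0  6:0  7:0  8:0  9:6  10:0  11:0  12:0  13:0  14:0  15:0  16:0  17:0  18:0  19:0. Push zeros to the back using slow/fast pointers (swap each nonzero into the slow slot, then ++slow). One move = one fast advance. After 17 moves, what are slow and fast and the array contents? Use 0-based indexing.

slow=2, fast=17, a=[2, 6, 0, 0, 0, 0, 0, 0, 0, 0, 0, 0, 0, 0, 0, 0, 0, 0, 0, 0]

slow=0 fast=0: a[fast]=0, fast++
slow=0 fast=1: a[fast]=0, fast++
slow=0 fast=2: a[fast]=2≠0 swap→a[0]=2, slow++,fast++
slow=1 fast=3: a[fast]=0, fast++
slow=1 fast=4: a[fast]=0, fast++
slow=1 fast=5: a[fast]=0, fast++
slow=1 fast=6: a[fast]=0, fast++
slow=1 fast=7: a[fast]=0, fast++
slow=1 fast=8: a[fast]=0, fast++
slow=1 fast=9: a[fast]=6≠0 swap→a[1]=6, slow++,fast++
slow=2 fast=10: a[fast]=0, fast++
slow=2 fast=11: a[fast]=0, fast++
slow=2 fast=12: a[fast]=0, fast++
slow=2 fast=13: a[fast]=0, fast++
slow=2 fast=14: a[fast]=0, fast++
slow=2 fast=15: a[fast]=0, fast++
slow=2 fast=16: a[fast]=0, fast++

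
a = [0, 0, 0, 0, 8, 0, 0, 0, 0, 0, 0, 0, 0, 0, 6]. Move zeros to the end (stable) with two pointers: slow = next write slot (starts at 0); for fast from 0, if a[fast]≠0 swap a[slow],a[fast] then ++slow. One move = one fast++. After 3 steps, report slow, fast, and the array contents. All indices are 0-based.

slow=0 fast=0: a[fast]=0, fast++
slow=0 fast=1: a[fast]=0, fast++
slow=0 fast=2: a[fast]=0, fast++

slow=0, fast=3, a=[0, 0, 0, 0, 8, 0, 0, 0, 0, 0, 0, 0, 0, 0, 6]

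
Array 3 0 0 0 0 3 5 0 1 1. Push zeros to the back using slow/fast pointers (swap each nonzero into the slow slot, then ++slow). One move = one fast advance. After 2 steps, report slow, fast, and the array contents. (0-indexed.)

slow=1, fast=2, a=[3, 0, 0, 0, 0, 3, 5, 0, 1, 1]

(s=0,f=0) a[fast]=3≠0 swap→a[0]=3 → slow++,fast++
(s=1,f=1) a[fast]=0 → fast++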